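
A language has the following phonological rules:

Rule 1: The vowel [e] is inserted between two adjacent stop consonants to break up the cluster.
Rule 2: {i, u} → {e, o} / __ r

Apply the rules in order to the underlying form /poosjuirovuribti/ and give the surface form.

Rule 1 (stop-cluster e-epenthesis): /b/ and /t/ form a stop–stop cluster, so [e] is inserted between them. /poosjuirovuribti/ → poosjuirovuribeti.
Rule 2 (pre-rhotic lowering): /i/ is a high vowel immediately before /r/, so it lowers to [e]. /u/ is a high vowel immediately before /r/, so it lowers to [o]. /poosjuirovuribeti/ → poosjuerovoribeti.

poosjuerovoribeti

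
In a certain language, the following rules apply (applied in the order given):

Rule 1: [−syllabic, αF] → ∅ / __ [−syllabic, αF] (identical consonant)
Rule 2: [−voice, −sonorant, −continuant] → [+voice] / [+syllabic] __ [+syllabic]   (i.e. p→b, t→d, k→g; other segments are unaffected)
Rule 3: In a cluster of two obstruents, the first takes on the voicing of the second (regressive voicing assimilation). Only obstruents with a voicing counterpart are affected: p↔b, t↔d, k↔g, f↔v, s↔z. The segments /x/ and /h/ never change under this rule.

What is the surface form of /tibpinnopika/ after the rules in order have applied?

tippinobiga

Rule 1 (degemination): /nn/ is a geminate; the first /n/ deletes. /tibpinnopika/ → tibpinopika.
Rule 2 (intervocalic voicing): /p/ is a voiceless stop between vowels /o/ and /i/, so it voices to [b]. /k/ is a voiceless stop between vowels /i/ and /a/, so it voices to [g]. /tibpinopika/ → tibpinobiga.
Rule 3 (regressive voicing assimilation): /b/ precedes the voiceless obstruent /p/, so it devoices to [p] by assimilation. /tibpinobiga/ → tippinobiga.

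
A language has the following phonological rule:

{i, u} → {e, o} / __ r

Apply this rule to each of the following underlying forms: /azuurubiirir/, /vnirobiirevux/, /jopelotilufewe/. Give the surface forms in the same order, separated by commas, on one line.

/azuurubiirir/: /u/ is a high vowel immediately before /r/, so it lowers to [o]. /i/ is a high vowel immediately before /r/, so it lowers to [e]. /i/ is a high vowel immediately before /r/, so it lowers to [e]. → [azuorubierer].
/vnirobiirevux/: /i/ is a high vowel immediately before /r/, so it lowers to [e]. /i/ is a high vowel immediately before /r/, so it lowers to [e]. → [vnerobierevux].
/jopelotilufewe/: the rule's environment is not met; surfaces unchanged as [jopelotilufewe].

azuorubierer, vnerobierevux, jopelotilufewe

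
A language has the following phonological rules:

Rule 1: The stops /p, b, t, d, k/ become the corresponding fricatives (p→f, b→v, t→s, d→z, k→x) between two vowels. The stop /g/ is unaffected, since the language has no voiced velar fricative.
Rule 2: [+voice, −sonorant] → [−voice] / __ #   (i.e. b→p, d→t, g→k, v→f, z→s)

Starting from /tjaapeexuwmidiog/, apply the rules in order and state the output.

tjaafeexuwmiziok

Rule 1 (intervocalic spirantization): /p/ is a stop between vowels /a/ and /e/, so it spirantizes to the fricative [f]. /d/ is a stop between vowels /i/ and /i/, so it spirantizes to the fricative [z]. /tjaapeexuwmidiog/ → tjaafeexuwmiziog.
Rule 2 (final devoicing): /g/ is a voiced obstruent in word-final position, so it devoices to [k]. /tjaafeexuwmiziog/ → tjaafeexuwmiziok.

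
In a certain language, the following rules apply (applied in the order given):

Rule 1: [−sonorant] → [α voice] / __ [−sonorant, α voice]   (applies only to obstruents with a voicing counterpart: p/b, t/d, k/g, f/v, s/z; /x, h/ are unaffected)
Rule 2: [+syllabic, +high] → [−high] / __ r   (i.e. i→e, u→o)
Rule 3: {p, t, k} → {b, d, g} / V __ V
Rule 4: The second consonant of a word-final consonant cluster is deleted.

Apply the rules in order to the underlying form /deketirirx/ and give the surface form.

degederer

Rule 1 (regressive voicing assimilation): no segment meets the environment; /deketirirx/ is unchanged.
Rule 2 (pre-rhotic lowering): /i/ is a high vowel immediately before /r/, so it lowers to [e]. /i/ is a high vowel immediately before /r/, so it lowers to [e]. /deketirirx/ → deketererx.
Rule 3 (intervocalic voicing): /k/ is a voiceless stop between vowels /e/ and /e/, so it voices to [g]. /t/ is a voiceless stop between vowels /e/ and /e/, so it voices to [d]. /deketererx/ → degedererx.
Rule 4 (final cluster simplification): /x/ is the second consonant of a word-final cluster /rx/, so it deletes. /degedererx/ → degederer.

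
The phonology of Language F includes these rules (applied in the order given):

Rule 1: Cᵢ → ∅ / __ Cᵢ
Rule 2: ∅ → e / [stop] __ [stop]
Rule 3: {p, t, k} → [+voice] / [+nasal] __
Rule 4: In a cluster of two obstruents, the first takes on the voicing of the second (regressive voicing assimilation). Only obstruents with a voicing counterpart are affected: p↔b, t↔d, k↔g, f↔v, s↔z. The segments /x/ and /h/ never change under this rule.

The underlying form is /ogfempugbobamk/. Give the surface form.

okfembugebobamg

Rule 1 (degemination): no segment meets the environment; /ogfempugbobamk/ is unchanged.
Rule 2 (stop-cluster e-epenthesis): /g/ and /b/ form a stop–stop cluster, so [e] is inserted between them. /ogfempugbobamk/ → ogfempugebobamk.
Rule 3 (post-nasal voicing): /p/ is a voiceless stop immediately after the nasal /m/, so it voices to [b]. /k/ is a voiceless stop immediately after the nasal /m/, so it voices to [g]. /ogfempugebobamk/ → ogfembugebobamg.
Rule 4 (regressive voicing assimilation): /g/ precedes the voiceless obstruent /f/, so it devoices to [k] by assimilation. /ogfembugebobamg/ → okfembugebobamg.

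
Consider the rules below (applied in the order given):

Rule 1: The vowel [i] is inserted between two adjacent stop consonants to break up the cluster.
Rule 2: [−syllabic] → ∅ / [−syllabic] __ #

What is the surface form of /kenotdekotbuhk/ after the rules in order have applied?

kenotidekotibuh

Rule 1 (stop-cluster i-epenthesis): /t/ and /d/ form a stop–stop cluster, so [i] is inserted between them. /t/ and /b/ form a stop–stop cluster, so [i] is inserted between them. /kenotdekotbuhk/ → kenotidekotibuhk.
Rule 2 (final cluster simplification): /k/ is the second consonant of a word-final cluster /hk/, so it deletes. /kenotidekotibuhk/ → kenotidekotibuh.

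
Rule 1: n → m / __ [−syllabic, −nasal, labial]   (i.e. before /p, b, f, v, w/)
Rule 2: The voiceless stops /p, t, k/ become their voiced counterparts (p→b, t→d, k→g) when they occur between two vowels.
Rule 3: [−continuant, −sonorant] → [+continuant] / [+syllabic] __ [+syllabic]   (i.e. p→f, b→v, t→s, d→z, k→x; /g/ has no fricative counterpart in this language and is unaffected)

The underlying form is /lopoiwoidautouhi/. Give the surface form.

lovoiwoizauzouhi

Rule 1 (nasal place assimilation): no segment meets the environment; /lopoiwoidautouhi/ is unchanged.
Rule 2 (intervocalic voicing): /p/ is a voiceless stop between vowels /o/ and /o/, so it voices to [b]. /t/ is a voiceless stop between vowels /u/ and /o/, so it voices to [d]. /lopoiwoidautouhi/ → loboiwoidaudouhi.
Rule 3 (intervocalic spirantization): /b/ is a stop between vowels /o/ and /o/, so it spirantizes to the fricative [v]. /d/ is a stop between vowels /i/ and /a/, so it spirantizes to the fricative [z]. /d/ is a stop between vowels /u/ and /o/, so it spirantizes to the fricative [z]. /loboiwoidaudouhi/ → lovoiwoizauzouhi.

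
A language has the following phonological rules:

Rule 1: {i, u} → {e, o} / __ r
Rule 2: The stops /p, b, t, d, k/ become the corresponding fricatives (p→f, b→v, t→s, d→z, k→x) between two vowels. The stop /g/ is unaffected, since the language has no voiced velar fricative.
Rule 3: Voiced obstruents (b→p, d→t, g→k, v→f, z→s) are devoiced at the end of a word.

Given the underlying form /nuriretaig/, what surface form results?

Rule 1 (pre-rhotic lowering): /u/ is a high vowel immediately before /r/, so it lowers to [o]. /i/ is a high vowel immediately before /r/, so it lowers to [e]. /nuriretaig/ → noreretaig.
Rule 2 (intervocalic spirantization): /t/ is a stop between vowels /e/ and /a/, so it spirantizes to the fricative [s]. /noreretaig/ → noreresaig.
Rule 3 (final devoicing): /g/ is a voiced obstruent in word-final position, so it devoices to [k]. /noreresaig/ → noreresaik.

noreresaik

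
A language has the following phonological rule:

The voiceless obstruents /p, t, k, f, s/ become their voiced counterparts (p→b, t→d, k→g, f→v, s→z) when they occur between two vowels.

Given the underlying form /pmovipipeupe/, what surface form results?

/p/ is a voiceless obstruent between vowels /i/ and /i/, so it voices to [b].
/p/ is a voiceless obstruent between vowels /i/ and /e/, so it voices to [b].
/p/ is a voiceless obstruent between vowels /u/ and /e/, so it voices to [b].
Surface form: [pmovibibeube].

pmovibibeube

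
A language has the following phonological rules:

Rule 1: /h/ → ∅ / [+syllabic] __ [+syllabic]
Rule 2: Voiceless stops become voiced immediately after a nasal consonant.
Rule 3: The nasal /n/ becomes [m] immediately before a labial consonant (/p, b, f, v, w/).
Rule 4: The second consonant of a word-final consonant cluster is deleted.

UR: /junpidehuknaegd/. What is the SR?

jumbideuknaeg

Rule 1 (intervocalic h-deletion): /h/ occurs between vowels /e/ and /u/, so it deletes. /junpidehuknaegd/ → junpideuknaegd.
Rule 2 (post-nasal voicing): /p/ is a voiceless stop immediately after the nasal /n/, so it voices to [b]. /junpideuknaegd/ → junbideuknaegd.
Rule 3 (nasal place assimilation): /n/ precedes the labial consonant /b/, so it assimilates in place to [m]. /junbideuknaegd/ → jumbideuknaegd.
Rule 4 (final cluster simplification): /d/ is the second consonant of a word-final cluster /gd/, so it deletes. /jumbideuknaegd/ → jumbideuknaeg.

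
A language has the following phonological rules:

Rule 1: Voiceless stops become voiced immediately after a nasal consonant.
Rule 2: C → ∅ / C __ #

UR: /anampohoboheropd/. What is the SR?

Rule 1 (post-nasal voicing): /p/ is a voiceless stop immediately after the nasal /m/, so it voices to [b]. /anampohoboheropd/ → anambohoboheropd.
Rule 2 (final cluster simplification): /d/ is the second consonant of a word-final cluster /pd/, so it deletes. /anambohoboheropd/ → anambohoboherop.

anambohoboherop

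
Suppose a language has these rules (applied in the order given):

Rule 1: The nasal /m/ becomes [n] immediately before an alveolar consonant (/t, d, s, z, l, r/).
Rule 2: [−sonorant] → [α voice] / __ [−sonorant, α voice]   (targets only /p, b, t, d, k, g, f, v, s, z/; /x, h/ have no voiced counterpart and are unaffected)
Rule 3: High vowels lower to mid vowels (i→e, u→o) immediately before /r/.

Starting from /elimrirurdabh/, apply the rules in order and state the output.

Rule 1 (nasal place assimilation): /m/ precedes the alveolar consonant /r/, so it assimilates in place to [n]. /elimrirurdabh/ → elinrirurdabh.
Rule 2 (regressive voicing assimilation): /b/ precedes the voiceless obstruent /h/, so it devoices to [p] by assimilation. /elinrirurdabh/ → elinrirurdaph.
Rule 3 (pre-rhotic lowering): /i/ is a high vowel immediately before /r/, so it lowers to [e]. /u/ is a high vowel immediately before /r/, so it lowers to [o]. /elinrirurdaph/ → elinrerordaph.

elinrerordaph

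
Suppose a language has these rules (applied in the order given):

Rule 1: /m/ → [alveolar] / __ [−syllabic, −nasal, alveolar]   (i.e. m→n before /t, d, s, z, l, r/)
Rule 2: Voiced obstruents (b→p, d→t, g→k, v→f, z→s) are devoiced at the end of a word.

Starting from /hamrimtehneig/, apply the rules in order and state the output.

hanrintehneik

Rule 1 (nasal place assimilation): /m/ precedes the alveolar consonant /r/, so it assimilates in place to [n]. /m/ precedes the alveolar consonant /t/, so it assimilates in place to [n]. /hamrimtehneig/ → hanrintehneig.
Rule 2 (final devoicing): /g/ is a voiced obstruent in word-final position, so it devoices to [k]. /hanrintehneig/ → hanrintehneik.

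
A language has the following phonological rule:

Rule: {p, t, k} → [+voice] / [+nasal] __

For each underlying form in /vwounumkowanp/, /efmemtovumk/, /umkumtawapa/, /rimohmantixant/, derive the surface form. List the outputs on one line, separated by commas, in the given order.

vwounumgowanb, efmemdovumg, umgumdawapa, rimohmandixand

/vwounumkowanp/: /k/ is a voiceless stop immediately after the nasal /m/, so it voices to [g]. /p/ is a voiceless stop immediately after the nasal /n/, so it voices to [b]. → [vwounumgowanb].
/efmemtovumk/: /t/ is a voiceless stop immediately after the nasal /m/, so it voices to [d]. /k/ is a voiceless stop immediately after the nasal /m/, so it voices to [g]. → [efmemdovumg].
/umkumtawapa/: /k/ is a voiceless stop immediately after the nasal /m/, so it voices to [g]. /t/ is a voiceless stop immediately after the nasal /m/, so it voices to [d]. → [umgumdawapa].
/rimohmantixant/: /t/ is a voiceless stop immediately after the nasal /n/, so it voices to [d]. /t/ is a voiceless stop immediately after the nasal /n/, so it voices to [d]. → [rimohmandixand].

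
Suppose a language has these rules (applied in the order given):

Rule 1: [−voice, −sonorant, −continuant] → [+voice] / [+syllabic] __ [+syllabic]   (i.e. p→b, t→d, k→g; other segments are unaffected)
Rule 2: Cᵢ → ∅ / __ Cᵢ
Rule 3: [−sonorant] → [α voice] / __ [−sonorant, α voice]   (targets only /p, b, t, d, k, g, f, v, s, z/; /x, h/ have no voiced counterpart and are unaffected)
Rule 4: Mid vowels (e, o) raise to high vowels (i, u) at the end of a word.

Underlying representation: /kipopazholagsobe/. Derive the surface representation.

kibobasholaksobi

Rule 1 (intervocalic voicing): /p/ is a voiceless stop between vowels /i/ and /o/, so it voices to [b]. /p/ is a voiceless stop between vowels /o/ and /a/, so it voices to [b]. /kipopazholagsobe/ → kibobazholagsobe.
Rule 2 (degemination): no segment meets the environment; /kibobazholagsobe/ is unchanged.
Rule 3 (regressive voicing assimilation): /z/ precedes the voiceless obstruent /h/, so it devoices to [s] by assimilation. /g/ precedes the voiceless obstruent /s/, so it devoices to [k] by assimilation. /kibobazholagsobe/ → kibobasholaksobe.
Rule 4 (final vowel raising): /e/ is a mid vowel in word-final position, so it raises to [i]. /kibobasholaksobe/ → kibobasholaksobi.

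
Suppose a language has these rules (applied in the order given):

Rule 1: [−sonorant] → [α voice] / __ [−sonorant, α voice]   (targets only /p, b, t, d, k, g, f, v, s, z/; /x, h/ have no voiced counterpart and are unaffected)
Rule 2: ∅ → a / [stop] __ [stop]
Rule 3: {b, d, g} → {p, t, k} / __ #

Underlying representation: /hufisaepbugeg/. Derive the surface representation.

Rule 1 (regressive voicing assimilation): /p/ precedes the voiced obstruent /b/, so it voices to [b] by assimilation. /hufisaepbugeg/ → hufisaebbugeg.
Rule 2 (stop-cluster a-epenthesis): /b/ and /b/ form a stop–stop cluster, so [a] is inserted between them. /hufisaebbugeg/ → hufisaebabugeg.
Rule 3 (final devoicing): /g/ is a voiced stop in word-final position, so it devoices to [k]. /hufisaebabugeg/ → hufisaebabugek.

hufisaebabugek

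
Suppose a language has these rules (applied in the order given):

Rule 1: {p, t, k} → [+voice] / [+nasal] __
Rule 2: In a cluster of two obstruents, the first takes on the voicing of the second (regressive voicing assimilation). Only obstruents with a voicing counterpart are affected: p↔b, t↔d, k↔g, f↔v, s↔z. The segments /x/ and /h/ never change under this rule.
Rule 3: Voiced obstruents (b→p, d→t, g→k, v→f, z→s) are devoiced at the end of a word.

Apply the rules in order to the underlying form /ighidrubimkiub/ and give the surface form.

Rule 1 (post-nasal voicing): /k/ is a voiceless stop immediately after the nasal /m/, so it voices to [g]. /ighidrubimkiub/ → ighidrubimgiub.
Rule 2 (regressive voicing assimilation): /g/ precedes the voiceless obstruent /h/, so it devoices to [k] by assimilation. /ighidrubimgiub/ → ikhidrubimgiub.
Rule 3 (final devoicing): /b/ is a voiced obstruent in word-final position, so it devoices to [p]. /ikhidrubimgiub/ → ikhidrubimgiup.

ikhidrubimgiup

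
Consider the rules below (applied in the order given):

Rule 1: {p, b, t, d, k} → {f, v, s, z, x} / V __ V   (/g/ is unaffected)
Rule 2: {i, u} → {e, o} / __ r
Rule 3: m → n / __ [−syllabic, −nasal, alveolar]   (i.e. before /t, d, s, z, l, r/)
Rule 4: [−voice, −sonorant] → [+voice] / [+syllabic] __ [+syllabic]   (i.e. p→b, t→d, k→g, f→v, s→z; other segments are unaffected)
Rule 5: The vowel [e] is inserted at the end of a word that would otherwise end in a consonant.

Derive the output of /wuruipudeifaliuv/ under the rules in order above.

Rule 1 (intervocalic spirantization): /p/ is a stop between vowels /i/ and /u/, so it spirantizes to the fricative [f]. /d/ is a stop between vowels /u/ and /e/, so it spirantizes to the fricative [z]. /wuruipudeifaliuv/ → wuruifuzeifaliuv.
Rule 2 (pre-rhotic lowering): /u/ is a high vowel immediately before /r/, so it lowers to [o]. /wuruifuzeifaliuv/ → woruifuzeifaliuv.
Rule 3 (nasal place assimilation): no segment meets the environment; /woruifuzeifaliuv/ is unchanged.
Rule 4 (intervocalic voicing): /f/ is a voiceless obstruent between vowels /i/ and /u/, so it voices to [v]. /f/ is a voiceless obstruent between vowels /i/ and /a/, so it voices to [v]. /woruifuzeifaliuv/ → woruivuzeivaliuv.
Rule 5 (final e-epenthesis): the form ends in the consonant /v/, so [e] is inserted word-finally. /woruivuzeivaliuv/ → woruivuzeivaliuve.

woruivuzeivaliuve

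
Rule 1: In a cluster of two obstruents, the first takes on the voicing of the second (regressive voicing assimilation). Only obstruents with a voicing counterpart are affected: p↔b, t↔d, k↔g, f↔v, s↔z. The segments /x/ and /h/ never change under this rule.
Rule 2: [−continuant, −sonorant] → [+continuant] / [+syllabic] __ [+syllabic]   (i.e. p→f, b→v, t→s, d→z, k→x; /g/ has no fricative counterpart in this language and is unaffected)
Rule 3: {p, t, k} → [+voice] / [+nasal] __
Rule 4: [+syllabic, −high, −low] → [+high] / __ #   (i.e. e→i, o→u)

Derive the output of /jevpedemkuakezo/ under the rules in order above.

jefpezemguaxezu

Rule 1 (regressive voicing assimilation): /v/ precedes the voiceless obstruent /p/, so it devoices to [f] by assimilation. /jevpedemkuakezo/ → jefpedemkuakezo.
Rule 2 (intervocalic spirantization): /d/ is a stop between vowels /e/ and /e/, so it spirantizes to the fricative [z]. /k/ is a stop between vowels /a/ and /e/, so it spirantizes to the fricative [x]. /jefpedemkuakezo/ → jefpezemkuaxezo.
Rule 3 (post-nasal voicing): /k/ is a voiceless stop immediately after the nasal /m/, so it voices to [g]. /jefpezemkuaxezo/ → jefpezemguaxezo.
Rule 4 (final vowel raising): /o/ is a mid vowel in word-final position, so it raises to [u]. /jefpezemguaxezo/ → jefpezemguaxezu.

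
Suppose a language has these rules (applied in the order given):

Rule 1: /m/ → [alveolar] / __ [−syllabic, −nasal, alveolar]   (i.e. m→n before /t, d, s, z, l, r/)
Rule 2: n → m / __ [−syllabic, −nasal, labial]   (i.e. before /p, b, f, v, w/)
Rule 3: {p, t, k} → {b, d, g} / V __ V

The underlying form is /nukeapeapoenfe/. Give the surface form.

Rule 1 (nasal place assimilation): no segment meets the environment; /nukeapeapoenfe/ is unchanged.
Rule 2 (nasal place assimilation): /n/ precedes the labial consonant /f/, so it assimilates in place to [m]. /nukeapeapoenfe/ → nukeapeapoemfe.
Rule 3 (intervocalic voicing): /k/ is a voiceless stop between vowels /u/ and /e/, so it voices to [g]. /p/ is a voiceless stop between vowels /a/ and /e/, so it voices to [b]. /p/ is a voiceless stop between vowels /a/ and /o/, so it voices to [b]. /nukeapeapoemfe/ → nugeabeaboemfe.

nugeabeaboemfe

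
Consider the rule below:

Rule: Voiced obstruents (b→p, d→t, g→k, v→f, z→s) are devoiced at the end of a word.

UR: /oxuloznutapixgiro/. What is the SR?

No segment of /oxuloznutapixgiro/ meets the structural description of the rule, so the form surfaces unchanged.

oxuloznutapixgiro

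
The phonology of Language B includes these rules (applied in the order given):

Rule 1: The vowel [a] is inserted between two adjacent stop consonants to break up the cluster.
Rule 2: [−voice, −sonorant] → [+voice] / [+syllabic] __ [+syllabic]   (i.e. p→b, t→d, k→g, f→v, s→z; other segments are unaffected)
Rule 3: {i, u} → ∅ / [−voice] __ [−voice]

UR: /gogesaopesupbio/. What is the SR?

gogezaobezubabio

Rule 1 (stop-cluster a-epenthesis): /p/ and /b/ form a stop–stop cluster, so [a] is inserted between them. /gogesaopesupbio/ → gogesaopesupabio.
Rule 2 (intervocalic voicing): /s/ is a voiceless obstruent between vowels /e/ and /a/, so it voices to [z]. /p/ is a voiceless obstruent between vowels /o/ and /e/, so it voices to [b]. /s/ is a voiceless obstruent between vowels /e/ and /u/, so it voices to [z]. /p/ is a voiceless obstruent between vowels /u/ and /a/, so it voices to [b]. /gogesaopesupabio/ → gogezaobezubabio.
Rule 3 (high vowel syncope): no segment meets the environment; /gogezaobezubabio/ is unchanged.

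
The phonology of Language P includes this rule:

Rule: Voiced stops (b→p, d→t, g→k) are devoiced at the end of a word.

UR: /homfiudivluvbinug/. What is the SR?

/g/ is a voiced stop in word-final position, so it devoices to [k].
Surface form: [homfiudivluvbinuk].

homfiudivluvbinuk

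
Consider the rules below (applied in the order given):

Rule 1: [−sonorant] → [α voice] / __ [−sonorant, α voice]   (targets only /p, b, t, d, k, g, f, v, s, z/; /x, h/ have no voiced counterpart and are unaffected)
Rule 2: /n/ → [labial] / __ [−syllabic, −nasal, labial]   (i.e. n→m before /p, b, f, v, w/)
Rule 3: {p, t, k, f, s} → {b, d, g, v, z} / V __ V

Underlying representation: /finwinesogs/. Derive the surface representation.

Rule 1 (regressive voicing assimilation): /g/ precedes the voiceless obstruent /s/, so it devoices to [k] by assimilation. /finwinesogs/ → finwinesoks.
Rule 2 (nasal place assimilation): /n/ precedes the labial consonant /w/, so it assimilates in place to [m]. /finwinesoks/ → fimwinesoks.
Rule 3 (intervocalic voicing): /s/ is a voiceless obstruent between vowels /e/ and /o/, so it voices to [z]. /fimwinesoks/ → fimwinezoks.

fimwinezoks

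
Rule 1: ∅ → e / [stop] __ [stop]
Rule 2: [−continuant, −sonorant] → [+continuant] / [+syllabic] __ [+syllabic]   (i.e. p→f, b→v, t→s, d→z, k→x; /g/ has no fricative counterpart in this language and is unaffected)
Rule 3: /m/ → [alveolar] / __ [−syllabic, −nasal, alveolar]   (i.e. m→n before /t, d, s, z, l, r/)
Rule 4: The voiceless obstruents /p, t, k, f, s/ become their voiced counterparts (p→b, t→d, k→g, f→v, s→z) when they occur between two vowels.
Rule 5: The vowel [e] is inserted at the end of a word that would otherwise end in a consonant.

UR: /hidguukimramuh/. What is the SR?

Rule 1 (stop-cluster e-epenthesis): /d/ and /g/ form a stop–stop cluster, so [e] is inserted between them. /hidguukimramuh/ → hideguukimramuh.
Rule 2 (intervocalic spirantization): /d/ is a stop between vowels /i/ and /e/, so it spirantizes to the fricative [z]. /k/ is a stop between vowels /u/ and /i/, so it spirantizes to the fricative [x]. /hideguukimramuh/ → hizeguuximramuh.
Rule 3 (nasal place assimilation): /m/ precedes the alveolar consonant /r/, so it assimilates in place to [n]. /hizeguuximramuh/ → hizeguuxinramuh.
Rule 4 (intervocalic voicing): no segment meets the environment; /hizeguuxinramuh/ is unchanged.
Rule 5 (final e-epenthesis): the form ends in the consonant /h/, so [e] is inserted word-finally. /hizeguuxinramuh/ → hizeguuxinramuhe.

hizeguuxinramuhe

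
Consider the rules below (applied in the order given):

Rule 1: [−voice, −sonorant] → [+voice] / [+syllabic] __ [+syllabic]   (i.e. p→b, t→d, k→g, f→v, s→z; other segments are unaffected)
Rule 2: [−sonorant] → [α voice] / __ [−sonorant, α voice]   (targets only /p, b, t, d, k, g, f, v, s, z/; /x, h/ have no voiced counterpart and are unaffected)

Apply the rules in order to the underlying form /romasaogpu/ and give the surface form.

romazaokpu

Rule 1 (intervocalic voicing): /s/ is a voiceless obstruent between vowels /a/ and /a/, so it voices to [z]. /romasaogpu/ → romazaogpu.
Rule 2 (regressive voicing assimilation): /g/ precedes the voiceless obstruent /p/, so it devoices to [k] by assimilation. /romazaogpu/ → romazaokpu.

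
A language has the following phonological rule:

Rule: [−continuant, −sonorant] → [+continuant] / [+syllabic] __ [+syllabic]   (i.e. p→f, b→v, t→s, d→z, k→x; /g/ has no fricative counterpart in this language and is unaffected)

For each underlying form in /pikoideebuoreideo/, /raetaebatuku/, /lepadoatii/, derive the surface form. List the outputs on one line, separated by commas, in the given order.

/pikoideebuoreideo/: /k/ is a stop between vowels /i/ and /o/, so it spirantizes to the fricative [x]. /d/ is a stop between vowels /i/ and /e/, so it spirantizes to the fricative [z]. /b/ is a stop between vowels /e/ and /u/, so it spirantizes to the fricative [v]. /d/ is a stop between vowels /i/ and /e/, so it spirantizes to the fricative [z]. → [pixoizeevuoreizeo].
/raetaebatuku/: /t/ is a stop between vowels /e/ and /a/, so it spirantizes to the fricative [s]. /b/ is a stop between vowels /e/ and /a/, so it spirantizes to the fricative [v]. /t/ is a stop between vowels /a/ and /u/, so it spirantizes to the fricative [s]. /k/ is a stop between vowels /u/ and /u/, so it spirantizes to the fricative [x]. → [raesaevasuxu].
/lepadoatii/: /p/ is a stop between vowels /e/ and /a/, so it spirantizes to the fricative [f]. /d/ is a stop between vowels /a/ and /o/, so it spirantizes to the fricative [z]. /t/ is a stop between vowels /a/ and /i/, so it spirantizes to the fricative [s]. → [lefazoasii].

pixoizeevuoreizeo, raesaevasuxu, lefazoasii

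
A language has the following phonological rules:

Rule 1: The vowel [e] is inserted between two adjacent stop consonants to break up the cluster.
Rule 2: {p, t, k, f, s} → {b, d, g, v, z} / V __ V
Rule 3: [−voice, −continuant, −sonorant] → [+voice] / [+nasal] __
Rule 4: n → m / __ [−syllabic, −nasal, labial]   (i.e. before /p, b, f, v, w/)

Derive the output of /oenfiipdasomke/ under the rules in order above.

Rule 1 (stop-cluster e-epenthesis): /p/ and /d/ form a stop–stop cluster, so [e] is inserted between them. /oenfiipdasomke/ → oenfiipedasomke.
Rule 2 (intervocalic voicing): /p/ is a voiceless obstruent between vowels /i/ and /e/, so it voices to [b]. /s/ is a voiceless obstruent between vowels /a/ and /o/, so it voices to [z]. /oenfiipedasomke/ → oenfiibedazomke.
Rule 3 (post-nasal voicing): /k/ is a voiceless stop immediately after the nasal /m/, so it voices to [g]. /oenfiibedazomke/ → oenfiibedazomge.
Rule 4 (nasal place assimilation): /n/ precedes the labial consonant /f/, so it assimilates in place to [m]. /oenfiibedazomge/ → oemfiibedazomge.

oemfiibedazomge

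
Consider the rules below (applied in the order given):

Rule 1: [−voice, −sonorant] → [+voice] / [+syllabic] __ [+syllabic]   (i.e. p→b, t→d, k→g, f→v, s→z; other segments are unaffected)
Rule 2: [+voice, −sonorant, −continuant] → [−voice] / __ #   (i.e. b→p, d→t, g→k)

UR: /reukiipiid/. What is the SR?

Rule 1 (intervocalic voicing): /k/ is a voiceless obstruent between vowels /u/ and /i/, so it voices to [g]. /p/ is a voiceless obstruent between vowels /i/ and /i/, so it voices to [b]. /reukiipiid/ → reugiibiid.
Rule 2 (final devoicing): /d/ is a voiced stop in word-final position, so it devoices to [t]. /reugiibiid/ → reugiibiit.

reugiibiit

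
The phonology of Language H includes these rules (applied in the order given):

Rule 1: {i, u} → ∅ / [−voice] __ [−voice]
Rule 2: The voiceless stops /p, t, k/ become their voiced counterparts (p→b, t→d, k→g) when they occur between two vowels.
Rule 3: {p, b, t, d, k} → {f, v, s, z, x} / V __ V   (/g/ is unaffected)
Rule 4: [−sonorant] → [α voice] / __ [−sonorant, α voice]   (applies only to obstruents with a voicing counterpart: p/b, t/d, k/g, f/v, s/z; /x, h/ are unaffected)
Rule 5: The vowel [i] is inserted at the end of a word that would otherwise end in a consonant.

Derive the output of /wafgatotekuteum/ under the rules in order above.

Rule 1 (high vowel syncope): /u/ is a high vowel flanked by voiceless consonants /k/ and /t/, so it deletes. /wafgatotekuteum/ → wafgatotekteum.
Rule 2 (intervocalic voicing): /t/ is a voiceless stop between vowels /a/ and /o/, so it voices to [d]. /t/ is a voiceless stop between vowels /o/ and /e/, so it voices to [d]. /wafgatotekteum/ → wafgadodekteum.
Rule 3 (intervocalic spirantization): /d/ is a stop between vowels /a/ and /o/, so it spirantizes to the fricative [z]. /d/ is a stop between vowels /o/ and /e/, so it spirantizes to the fricative [z]. /wafgadodekteum/ → wafgazozekteum.
Rule 4 (regressive voicing assimilation): /f/ precedes the voiced obstruent /g/, so it voices to [v] by assimilation. /wafgazozekteum/ → wavgazozekteum.
Rule 5 (final i-epenthesis): the form ends in the consonant /m/, so [i] is inserted word-finally. /wavgazozekteum/ → wavgazozekteumi.

wavgazozekteumi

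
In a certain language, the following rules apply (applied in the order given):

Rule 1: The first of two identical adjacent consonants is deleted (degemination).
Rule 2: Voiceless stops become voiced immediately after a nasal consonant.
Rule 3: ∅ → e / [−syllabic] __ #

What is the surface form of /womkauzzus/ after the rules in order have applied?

womgauzuse

Rule 1 (degemination): /zz/ is a geminate; the first /z/ deletes. /womkauzzus/ → womkauzus.
Rule 2 (post-nasal voicing): /k/ is a voiceless stop immediately after the nasal /m/, so it voices to [g]. /womkauzus/ → womgauzus.
Rule 3 (final e-epenthesis): the form ends in the consonant /s/, so [e] is inserted word-finally. /womgauzus/ → womgauzuse.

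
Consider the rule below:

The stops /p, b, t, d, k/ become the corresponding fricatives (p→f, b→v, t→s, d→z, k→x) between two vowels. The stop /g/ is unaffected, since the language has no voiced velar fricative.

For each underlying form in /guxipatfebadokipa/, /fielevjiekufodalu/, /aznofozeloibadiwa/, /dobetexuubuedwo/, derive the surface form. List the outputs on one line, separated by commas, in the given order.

guxifatfevazoxifa, fielevjiexufozalu, aznofozeloivaziwa, dovesexuuvuedwo

/guxipatfebadokipa/: /p/ is a stop between vowels /i/ and /a/, so it spirantizes to the fricative [f]. /b/ is a stop between vowels /e/ and /a/, so it spirantizes to the fricative [v]. /d/ is a stop between vowels /a/ and /o/, so it spirantizes to the fricative [z]. /k/ is a stop between vowels /o/ and /i/, so it spirantizes to the fricative [x]. /p/ is a stop between vowels /i/ and /a/, so it spirantizes to the fricative [f]. → [guxifatfevazoxifa].
/fielevjiekufodalu/: /k/ is a stop between vowels /e/ and /u/, so it spirantizes to the fricative [x]. /d/ is a stop between vowels /o/ and /a/, so it spirantizes to the fricative [z]. → [fielevjiexufozalu].
/aznofozeloibadiwa/: /b/ is a stop between vowels /i/ and /a/, so it spirantizes to the fricative [v]. /d/ is a stop between vowels /a/ and /i/, so it spirantizes to the fricative [z]. → [aznofozeloivaziwa].
/dobetexuubuedwo/: /b/ is a stop between vowels /o/ and /e/, so it spirantizes to the fricative [v]. /t/ is a stop between vowels /e/ and /e/, so it spirantizes to the fricative [s]. /b/ is a stop between vowels /u/ and /u/, so it spirantizes to the fricative [v]. → [dovesexuuvuedwo].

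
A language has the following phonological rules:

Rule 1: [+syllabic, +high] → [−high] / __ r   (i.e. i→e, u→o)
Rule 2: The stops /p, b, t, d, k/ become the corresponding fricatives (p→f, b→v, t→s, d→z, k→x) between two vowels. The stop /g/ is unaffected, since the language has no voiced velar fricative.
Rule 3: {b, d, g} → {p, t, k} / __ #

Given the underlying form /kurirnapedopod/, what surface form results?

korernafezofot

Rule 1 (pre-rhotic lowering): /u/ is a high vowel immediately before /r/, so it lowers to [o]. /i/ is a high vowel immediately before /r/, so it lowers to [e]. /kurirnapedopod/ → korernapedopod.
Rule 2 (intervocalic spirantization): /p/ is a stop between vowels /a/ and /e/, so it spirantizes to the fricative [f]. /d/ is a stop between vowels /e/ and /o/, so it spirantizes to the fricative [z]. /p/ is a stop between vowels /o/ and /o/, so it spirantizes to the fricative [f]. /korernapedopod/ → korernafezofod.
Rule 3 (final devoicing): /d/ is a voiced stop in word-final position, so it devoices to [t]. /korernafezofod/ → korernafezofot.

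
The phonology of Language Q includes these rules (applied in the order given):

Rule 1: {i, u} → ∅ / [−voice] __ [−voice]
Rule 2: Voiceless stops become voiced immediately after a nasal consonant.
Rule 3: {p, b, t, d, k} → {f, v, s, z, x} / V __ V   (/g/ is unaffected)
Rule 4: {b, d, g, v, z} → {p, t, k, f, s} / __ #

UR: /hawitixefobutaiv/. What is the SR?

Rule 1 (high vowel syncope): /i/ is a high vowel flanked by voiceless consonants /t/ and /x/, so it deletes. /hawitixefobutaiv/ → hawitxefobutaiv.
Rule 2 (post-nasal voicing): no segment meets the environment; /hawitxefobutaiv/ is unchanged.
Rule 3 (intervocalic spirantization): /b/ is a stop between vowels /o/ and /u/, so it spirantizes to the fricative [v]. /t/ is a stop between vowels /u/ and /a/, so it spirantizes to the fricative [s]. /hawitxefobutaiv/ → hawitxefovusaiv.
Rule 4 (final devoicing): /v/ is a voiced obstruent in word-final position, so it devoices to [f]. /hawitxefovusaiv/ → hawitxefovusaif.

hawitxefovusaif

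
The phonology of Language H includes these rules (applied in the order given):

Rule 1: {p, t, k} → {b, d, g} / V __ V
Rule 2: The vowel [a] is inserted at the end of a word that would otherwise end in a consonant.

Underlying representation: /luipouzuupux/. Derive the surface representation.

Rule 1 (intervocalic voicing): /p/ is a voiceless stop between vowels /i/ and /o/, so it voices to [b]. /p/ is a voiceless stop between vowels /u/ and /u/, so it voices to [b]. /luipouzuupux/ → luibouzuubux.
Rule 2 (final a-epenthesis): the form ends in the consonant /x/, so [a] is inserted word-finally. /luibouzuubux/ → luibouzuubuxa.

luibouzuubuxa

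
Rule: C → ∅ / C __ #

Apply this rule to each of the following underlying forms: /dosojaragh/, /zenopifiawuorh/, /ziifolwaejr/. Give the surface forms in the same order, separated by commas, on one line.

dosojarag, zenopifiawuor, ziifolwaej

/dosojaragh/: /h/ is the second consonant of a word-final cluster /gh/, so it deletes. → [dosojarag].
/zenopifiawuorh/: /h/ is the second consonant of a word-final cluster /rh/, so it deletes. → [zenopifiawuor].
/ziifolwaejr/: /r/ is the second consonant of a word-final cluster /jr/, so it deletes. → [ziifolwaej].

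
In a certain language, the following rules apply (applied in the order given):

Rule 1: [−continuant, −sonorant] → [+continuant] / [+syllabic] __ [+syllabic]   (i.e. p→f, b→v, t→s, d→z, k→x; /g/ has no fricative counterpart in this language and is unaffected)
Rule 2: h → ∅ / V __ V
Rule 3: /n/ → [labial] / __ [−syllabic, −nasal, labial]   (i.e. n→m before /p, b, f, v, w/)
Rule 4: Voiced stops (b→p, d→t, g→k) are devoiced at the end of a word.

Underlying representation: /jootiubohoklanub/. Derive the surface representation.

Rule 1 (intervocalic spirantization): /t/ is a stop between vowels /o/ and /i/, so it spirantizes to the fricative [s]. /b/ is a stop between vowels /u/ and /o/, so it spirantizes to the fricative [v]. /jootiubohoklanub/ → joosiuvohoklanub.
Rule 2 (intervocalic h-deletion): /h/ occurs between vowels /o/ and /o/, so it deletes. /joosiuvohoklanub/ → joosiuvooklanub.
Rule 3 (nasal place assimilation): no segment meets the environment; /joosiuvooklanub/ is unchanged.
Rule 4 (final devoicing): /b/ is a voiced stop in word-final position, so it devoices to [p]. /joosiuvooklanub/ → joosiuvooklanup.

joosiuvooklanup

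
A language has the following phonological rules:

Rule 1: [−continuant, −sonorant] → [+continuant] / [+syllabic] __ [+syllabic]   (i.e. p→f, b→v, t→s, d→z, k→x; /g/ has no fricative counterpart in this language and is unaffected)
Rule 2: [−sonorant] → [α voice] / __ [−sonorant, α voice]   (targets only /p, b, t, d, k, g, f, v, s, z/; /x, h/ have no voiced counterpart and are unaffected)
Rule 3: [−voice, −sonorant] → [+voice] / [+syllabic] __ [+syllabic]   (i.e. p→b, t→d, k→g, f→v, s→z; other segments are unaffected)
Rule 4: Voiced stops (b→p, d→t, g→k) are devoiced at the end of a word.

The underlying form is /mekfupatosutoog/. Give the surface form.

mekfuvazozuzook

Rule 1 (intervocalic spirantization): /p/ is a stop between vowels /u/ and /a/, so it spirantizes to the fricative [f]. /t/ is a stop between vowels /a/ and /o/, so it spirantizes to the fricative [s]. /t/ is a stop between vowels /u/ and /o/, so it spirantizes to the fricative [s]. /mekfupatosutoog/ → mekfufasosusoog.
Rule 2 (regressive voicing assimilation): no segment meets the environment; /mekfufasosusoog/ is unchanged.
Rule 3 (intervocalic voicing): /f/ is a voiceless obstruent between vowels /u/ and /a/, so it voices to [v]. /s/ is a voiceless obstruent between vowels /a/ and /o/, so it voices to [z]. /s/ is a voiceless obstruent between vowels /o/ and /u/, so it voices to [z]. /s/ is a voiceless obstruent between vowels /u/ and /o/, so it voices to [z]. /mekfufasosusoog/ → mekfuvazozuzoog.
Rule 4 (final devoicing): /g/ is a voiced stop in word-final position, so it devoices to [k]. /mekfuvazozuzoog/ → mekfuvazozuzook.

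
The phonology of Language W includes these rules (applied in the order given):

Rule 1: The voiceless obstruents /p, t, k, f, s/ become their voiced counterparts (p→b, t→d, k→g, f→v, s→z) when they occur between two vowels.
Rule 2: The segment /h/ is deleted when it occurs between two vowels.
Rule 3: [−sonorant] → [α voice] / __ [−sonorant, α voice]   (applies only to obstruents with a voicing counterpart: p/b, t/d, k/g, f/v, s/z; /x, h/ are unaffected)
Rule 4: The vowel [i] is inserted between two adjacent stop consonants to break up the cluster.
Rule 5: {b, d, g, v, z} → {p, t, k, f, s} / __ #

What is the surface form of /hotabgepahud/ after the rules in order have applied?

hodabigebaut

Rule 1 (intervocalic voicing): /t/ is a voiceless obstruent between vowels /o/ and /a/, so it voices to [d]. /p/ is a voiceless obstruent between vowels /e/ and /a/, so it voices to [b]. /hotabgepahud/ → hodabgebahud.
Rule 2 (intervocalic h-deletion): /h/ occurs between vowels /a/ and /u/, so it deletes. /hodabgebahud/ → hodabgebaud.
Rule 3 (regressive voicing assimilation): no segment meets the environment; /hodabgebaud/ is unchanged.
Rule 4 (stop-cluster i-epenthesis): /b/ and /g/ form a stop–stop cluster, so [i] is inserted between them. /hodabgebaud/ → hodabigebaud.
Rule 5 (final devoicing): /d/ is a voiced obstruent in word-final position, so it devoices to [t]. /hodabigebaud/ → hodabigebaut.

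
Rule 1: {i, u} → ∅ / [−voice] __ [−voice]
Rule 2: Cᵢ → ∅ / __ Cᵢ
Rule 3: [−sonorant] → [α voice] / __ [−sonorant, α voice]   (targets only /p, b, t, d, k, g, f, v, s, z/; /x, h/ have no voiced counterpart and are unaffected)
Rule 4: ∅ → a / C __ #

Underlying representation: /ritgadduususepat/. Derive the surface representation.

Rule 1 (high vowel syncope): /u/ is a high vowel flanked by voiceless consonants /s/ and /s/, so it deletes. /ritgadduususepat/ → ritgadduussepat.
Rule 2 (degemination): /dd/ is a geminate; the first /d/ deletes. /ss/ is a geminate; the first /s/ deletes. /ritgadduussepat/ → ritgaduusepat.
Rule 3 (regressive voicing assimilation): /t/ precedes the voiced obstruent /g/, so it voices to [d] by assimilation. /ritgaduusepat/ → ridgaduusepat.
Rule 4 (final a-epenthesis): the form ends in the consonant /t/, so [a] is inserted word-finally. /ridgaduusepat/ → ridgaduusepata.

ridgaduusepata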